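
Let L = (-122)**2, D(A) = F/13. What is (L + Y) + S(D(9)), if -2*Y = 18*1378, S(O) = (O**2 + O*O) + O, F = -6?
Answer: 419452/169 ≈ 2482.0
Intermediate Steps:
D(A) = -6/13
S(O) = O + 2*O**2 (S(O) = (O**2 + O**2) + O = 2*O**2 + O = O + 2*O**2)
L = 14884
Y = -12402 (Y = -9*1378 = -1/2*24804 = -12402)
(L + Y) + S(D(9)) = (14884 - 12402) - 6*(1 + 2*(-6/13))/13 = 2482 - 6*(1 - 12/13)/13 = 2482 - 6/13*1/13 = 2482 - 6/169 = 419452/169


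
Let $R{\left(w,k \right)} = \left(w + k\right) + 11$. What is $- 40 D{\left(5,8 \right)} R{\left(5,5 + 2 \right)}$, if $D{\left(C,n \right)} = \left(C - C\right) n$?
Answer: $0$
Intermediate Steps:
$D{\left(C,n \right)} = 0$ ($D{\left(C,n \right)} = 0 n = 0$)
$R{\left(w,k \right)} = 11 + k + w$ ($R{\left(w,k \right)} = \left(k + w\right) + 11 = 11 + k + w$)
$- 40 D{\left(5,8 \right)} R{\left(5,5 + 2 \right)} = \left(-40\right) 0 \left(11 + \left(5 + 2\right) + 5\right) = 0 \left(11 + 7 + 5\right) = 0 \cdot 23 = 0$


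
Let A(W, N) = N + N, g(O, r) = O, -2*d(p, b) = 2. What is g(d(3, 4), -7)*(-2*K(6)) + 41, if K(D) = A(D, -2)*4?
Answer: 9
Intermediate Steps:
d(p, b) = -1 (d(p, b) = -½*2 = -1)
A(W, N) = 2*N
K(D) = -16 (K(D) = (2*(-2))*4 = -4*4 = -16)
g(d(3, 4), -7)*(-2*K(6)) + 41 = -(-2)*(-16) + 41 = -1*32 + 41 = -32 + 41 = 9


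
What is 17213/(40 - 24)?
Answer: 17213/16 ≈ 1075.8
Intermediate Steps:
17213/(40 - 24) = 17213/16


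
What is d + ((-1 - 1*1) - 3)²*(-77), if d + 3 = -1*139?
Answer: -2067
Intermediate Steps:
d = -142 (d = -3 - 1*139 = -3 - 139 = -142)
d + ((-1 - 1*1) - 3)²*(-77) = -142 + ((-1 - 1*1) - 3)²*(-77) = -142 + ((-1 - 1) - 3)²*(-77) = -142 + (-2 - 3)²*(-77) = -142 + (-5)²*(-77) = -142 + 25*(-77) = -142 - 1925 = -2067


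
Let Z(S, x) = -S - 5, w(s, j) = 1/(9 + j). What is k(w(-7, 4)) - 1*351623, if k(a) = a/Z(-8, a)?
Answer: -13713296/39 ≈ -3.5162e+5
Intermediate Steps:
Z(S, x) = -5 - S
k(a) = a/3 (k(a) = a/(-5 - 1*(-8)) = a/(-5 + 8) = a/3)
k(w(-7, 4)) - 1*351623 = 1/(3*(9 + 4)) - 1*351623 = (1/3)/13 - 351623 = (1/3)*(1/13) - 351623 = 1/39 - 351623 = -13713296/39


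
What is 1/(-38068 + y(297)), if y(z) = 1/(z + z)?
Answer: -594/22612391 ≈ -2.6269e-5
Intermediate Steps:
y(z) = 1/(2*z)
1/(-38068 + y(297)) = 1/(-38068 + (1/2)/297) = 1/(-38068 + (1/2)*(1/297)) = 1/(-38068 + 1/594) = 1/(-22612391/594) = -594/22612391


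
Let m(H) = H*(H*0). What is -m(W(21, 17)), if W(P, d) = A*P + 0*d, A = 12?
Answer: 0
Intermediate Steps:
W(P, d) = 12*P (W(P, d) = 12*P + 0*d = 12*P + 0 = 12*P)
m(H) = 0 (m(H) = H*0 = 0)
-m(W(21, 17)) = -1*0 = 0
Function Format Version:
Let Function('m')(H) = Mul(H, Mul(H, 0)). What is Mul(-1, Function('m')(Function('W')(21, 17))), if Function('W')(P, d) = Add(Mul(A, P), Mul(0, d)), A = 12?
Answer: 0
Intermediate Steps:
Function('W')(P, d) = Mul(12, P) (Function('W')(P, d) = Add(Mul(12, P), Mul(0, d)) = Add(Mul(12, P), 0) = Mul(12, P))
Function('m')(H) = 0 (Function('m')(H) = Mul(H, 0) = 0)
Mul(-1, Function('m')(Function('W')(21, 17))) = Mul(-1, 0) = 0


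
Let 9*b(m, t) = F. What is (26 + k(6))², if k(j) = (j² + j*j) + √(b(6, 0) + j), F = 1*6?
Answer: 28832/3 + 392*√15/3 ≈ 10117.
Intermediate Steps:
F = 6
b(m, t) = ⅔ (b(m, t) = (⅑)*6 = ⅔)
k(j) = √(⅔ + j) + 2*j² (k(j) = (j² + j*j) + √(⅔ + j) = (j² + j²) + √(⅔ + j) = 2*j² + √(⅔ + j) = √(⅔ + j) + 2*j²)
(26 + k(6))² = (26 + (2*6² + √(6 + 9*6)/3))² = (26 + (2*36 + √(6 + 54)/3))² = (26 + (72 + √60/3))² = (26 + (72 + (2*√15)/3))² = (26 + (72 + 2*√15/3))² = (98 + 2*√15/3)²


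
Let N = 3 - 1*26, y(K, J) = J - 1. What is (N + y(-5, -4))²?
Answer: 784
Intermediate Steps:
y(K, J) = -1 + J
N = -23 (N = 3 - 26 = -23)
(N + y(-5, -4))² = (-23 + (-1 - 4))² = (-23 - 5)² = (-28)² = 784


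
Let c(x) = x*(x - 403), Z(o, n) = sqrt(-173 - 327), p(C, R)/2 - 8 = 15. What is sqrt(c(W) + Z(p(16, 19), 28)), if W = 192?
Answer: sqrt(-40512 + 10*I*sqrt(5)) ≈ 0.0555 + 201.28*I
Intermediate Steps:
p(C, R) = 46 (p(C, R) = 16 + 2*15 = 16 + 30 = 46)
Z(o, n) = 10*I*sqrt(5) (Z(o, n) = sqrt(-500) = 10*I*sqrt(5))
c(x) = x*(-403 + x)
sqrt(c(W) + Z(p(16, 19), 28)) = sqrt(192*(-403 + 192) + 10*I*sqrt(5)) = sqrt(192*(-211) + 10*I*sqrt(5)) = sqrt(-40512 + 10*I*sqrt(5))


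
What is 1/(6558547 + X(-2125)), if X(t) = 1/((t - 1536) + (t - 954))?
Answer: 6740/44204606779 ≈ 1.5247e-7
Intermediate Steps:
X(t) = 1/(-2490 + 2*t) (X(t) = 1/((-1536 + t) + (-954 + t)) = 1/(-2490 + 2*t))
1/(6558547 + X(-2125)) = 1/(6558547 + 1/(2*(-1245 - 2125))) = 1/(6558547 + (1/2)/(-3370)) = 1/(6558547 + (1/2)*(-1/3370)) = 1/(6558547 - 1/6740) = 1/(44204606779/6740) = 6740/44204606779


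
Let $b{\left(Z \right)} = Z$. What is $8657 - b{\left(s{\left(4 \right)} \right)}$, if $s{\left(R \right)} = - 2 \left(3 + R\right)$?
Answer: $8671$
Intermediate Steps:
$s{\left(R \right)} = -6 - 2 R$
$8657 - b{\left(s{\left(4 \right)} \right)} = 8657 - \left(-6 - 8\right) = 8657 - -14 = 8657 + 14 = 8671$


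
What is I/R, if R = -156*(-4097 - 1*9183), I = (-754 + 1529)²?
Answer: 120125/414336 ≈ 0.28992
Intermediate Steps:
I = 600625 (I = 775² = 600625)
R = 2071680 (R = -156*(-4097 - 9183) = -156*(-13280) = 2071680)
I/R = 600625/2071680 = 600625*(1/2071680) = 120125/414336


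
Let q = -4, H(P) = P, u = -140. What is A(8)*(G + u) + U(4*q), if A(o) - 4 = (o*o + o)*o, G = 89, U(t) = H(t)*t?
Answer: -29324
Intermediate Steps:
U(t) = t² (U(t) = t*t = t²)
A(o) = 4 + o*(o + o²) (A(o) = 4 + (o*o + o)*o = 4 + (o² + o)*o = 4 + (o + o²)*o = 4 + o*(o + o²))
A(8)*(G + u) + U(4*q) = (4 + 8² + 8³)*(89 - 140) + (4*(-4))² = (4 + 64 + 512)*(-51) + (-16)² = 580*(-51) + 256 = -29580 + 256 = -29324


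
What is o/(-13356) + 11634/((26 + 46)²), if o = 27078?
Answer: 69497/320544 ≈ 0.21681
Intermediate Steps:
o/(-13356) + 11634/((26 + 46)²) = 27078/(-13356) + 11634/((26 + 46)²) = 27078*(-1/13356) + 11634/(72²) = -4513/2226 + 11634/5184 = -4513/2226 + 11634*(1/5184) = -4513/2226 + 1939/864 = 69497/320544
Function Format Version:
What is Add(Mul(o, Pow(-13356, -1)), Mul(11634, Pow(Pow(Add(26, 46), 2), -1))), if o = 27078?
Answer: Rational(69497, 320544) ≈ 0.21681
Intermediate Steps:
Add(Mul(o, Pow(-13356, -1)), Mul(11634, Pow(Pow(Add(26, 46), 2), -1))) = Add(Mul(27078, Pow(-13356, -1)), Mul(11634, Pow(Pow(Add(26, 46), 2), -1))) = Add(Mul(27078, Rational(-1, 13356)), Mul(11634, Pow(Pow(72, 2), -1))) = Add(Rational(-4513, 2226), Mul(11634, Pow(5184, -1))) = Add(Rational(-4513, 2226), Mul(11634, Rational(1, 5184))) = Add(Rational(-4513, 2226), Rational(1939, 864)) = Rational(69497, 320544)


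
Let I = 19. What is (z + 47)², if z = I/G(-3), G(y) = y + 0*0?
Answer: 14884/9 ≈ 1653.8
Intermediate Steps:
G(y) = y (G(y) = y + 0 = y)
z = -19/3 (z = 19/(-3) = 19*(-⅓) = -19/3 ≈ -6.3333)
(z + 47)² = (-19/3 + 47)² = (122/3)² = 14884/9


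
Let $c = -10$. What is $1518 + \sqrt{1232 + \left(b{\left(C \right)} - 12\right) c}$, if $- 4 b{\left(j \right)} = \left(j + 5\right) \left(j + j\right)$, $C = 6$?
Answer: $1518 + 29 \sqrt{2} \approx 1559.0$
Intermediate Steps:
$b{\left(j \right)} = - \frac{j \left(5 + j\right)}{2}$ ($b{\left(j \right)} = - \frac{\left(j + 5\right) \left(j + j\right)}{4} = - \frac{\left(5 + j\right) 2 j}{4} = - \frac{2 j \left(5 + j\right)}{4} = - \frac{j \left(5 + j\right)}{2}$)
$1518 + \sqrt{1232 + \left(b{\left(C \right)} - 12\right) c} = 1518 + \sqrt{1232 + \left(\left(- \frac{1}{2}\right) 6 \left(5 + 6\right) - 12\right) \left(-10\right)} = 1518 + \sqrt{1232 + \left(\left(- \frac{1}{2}\right) 6 \cdot 11 - 12\right) \left(-10\right)} = 1518 + \sqrt{1232 + \left(-33 - 12\right) \left(-10\right)} = 1518 + \sqrt{1232 - -450} = 1518 + \sqrt{1232 + 450} = 1518 + \sqrt{1682} = 1518 + 29 \sqrt{2}$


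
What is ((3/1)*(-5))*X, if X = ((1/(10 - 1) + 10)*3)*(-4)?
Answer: 1820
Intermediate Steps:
X = -364/3 (X = ((1/9 + 10)*3)*(-4) = ((⅑ + 10)*3)*(-4) = ((91/9)*3)*(-4) = (91/3)*(-4) = -364/3 ≈ -121.33)
((3/1)*(-5))*X = ((3/1)*(-5))*(-364/3) = ((3*1)*(-5))*(-364/3) = (3*(-5))*(-364/3) = -15*(-364/3) = 1820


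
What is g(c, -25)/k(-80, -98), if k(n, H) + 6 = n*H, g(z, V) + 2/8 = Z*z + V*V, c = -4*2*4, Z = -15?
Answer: 4419/31336 ≈ 0.14102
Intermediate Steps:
c = -32 (c = -8*4 = -32)
g(z, V) = -1/4 + V**2 - 15*z (g(z, V) = -1/4 + (-15*z + V*V) = -1/4 + (-15*z + V**2) = -1/4 + (V**2 - 15*z) = -1/4 + V**2 - 15*z)
k(n, H) = -6 + H*n (k(n, H) = -6 + n*H = -6 + H*n)
g(c, -25)/k(-80, -98) = (-1/4 + (-25)**2 - 15*(-32))/(-6 - 98*(-80)) = (-1/4 + 625 + 480)/(-6 + 7840) = (4419/4)/7834 = (4419/4)*(1/7834) = 4419/31336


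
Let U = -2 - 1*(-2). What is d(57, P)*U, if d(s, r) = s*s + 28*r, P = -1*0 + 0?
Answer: 0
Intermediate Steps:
U = 0 (U = -2 + 2 = 0)
P = 0 (P = 0 + 0 = 0)
d(s, r) = s² + 28*r
d(57, P)*U = (57² + 28*0)*0 = (3249 + 0)*0 = 3249*0 = 0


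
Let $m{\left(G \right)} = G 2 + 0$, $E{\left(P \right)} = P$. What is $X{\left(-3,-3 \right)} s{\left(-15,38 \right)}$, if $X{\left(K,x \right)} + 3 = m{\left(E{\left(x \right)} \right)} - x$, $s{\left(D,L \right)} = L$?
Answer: $-228$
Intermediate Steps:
$m{\left(G \right)} = 2 G$ ($m{\left(G \right)} = 2 G + 0 = 2 G$)
$X{\left(K,x \right)} = -3 + x$ ($X{\left(K,x \right)} = -3 + \left(2 x - x\right) = -3 + x$)
$X{\left(-3,-3 \right)} s{\left(-15,38 \right)} = \left(-3 - 3\right) 38 = \left(-6\right) 38 = -228$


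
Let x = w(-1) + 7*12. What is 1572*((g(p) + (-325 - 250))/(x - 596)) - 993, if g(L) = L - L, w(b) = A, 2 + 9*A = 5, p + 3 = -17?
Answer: 237489/307 ≈ 773.58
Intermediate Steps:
p = -20 (p = -3 - 17 = -20)
A = ⅓ (A = -2/9 + (⅑)*5 = -2/9 + 5/9 = ⅓ ≈ 0.33333)
w(b) = ⅓
x = 253/3 (x = ⅓ + 7*12 = ⅓ + 84 = 253/3 ≈ 84.333)
g(L) = 0
1572*((g(p) + (-325 - 250))/(x - 596)) - 993 = 1572*((0 + (-325 - 250))/(253/3 - 596)) - 993 = 1572*((0 - 575)/(-1535/3)) - 993 = 1572*(-575*(-3/1535)) - 993 = 1572*(345/307) - 993 = 542340/307 - 993 = 237489/307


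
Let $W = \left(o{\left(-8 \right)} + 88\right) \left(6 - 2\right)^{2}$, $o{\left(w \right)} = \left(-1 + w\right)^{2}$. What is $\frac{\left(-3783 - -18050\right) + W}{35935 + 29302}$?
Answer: $\frac{16971}{65237} \approx 0.26014$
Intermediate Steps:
$W = 2704$ ($W = \left(\left(-1 - 8\right)^{2} + 88\right) \left(6 - 2\right)^{2} = \left(\left(-9\right)^{2} + 88\right) 4^{2} = \left(81 + 88\right) 16 = 169 \cdot 16 = 2704$)
$\frac{\left(-3783 - -18050\right) + W}{35935 + 29302} = \frac{\left(-3783 - -18050\right) + 2704}{35935 + 29302} = \frac{\left(-3783 + 18050\right) + 2704}{65237} = \left(14267 + 2704\right) \frac{1}{65237} = 16971 \cdot \frac{1}{65237} = \frac{16971}{65237}$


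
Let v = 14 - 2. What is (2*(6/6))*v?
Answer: 24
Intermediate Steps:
v = 12
(2*(6/6))*v = (2*(6/6))*12 = (2*(6*(⅙)))*12 = (2*1)*12 = 2*12 = 24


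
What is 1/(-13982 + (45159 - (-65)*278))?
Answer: 1/49247 ≈ 2.0306e-5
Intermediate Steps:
1/(-13982 + (45159 - (-65)*278)) = 1/(-13982 + (45159 - 1*(-18070))) = 1/(-13982 + (45159 + 18070)) = 1/(-13982 + 63229) = 1/49247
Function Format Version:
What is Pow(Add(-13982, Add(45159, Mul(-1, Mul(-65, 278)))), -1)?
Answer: Rational(1, 49247) ≈ 2.0306e-5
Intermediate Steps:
Pow(Add(-13982, Add(45159, Mul(-1, Mul(-65, 278)))), -1) = Pow(Add(-13982, Add(45159, Mul(-1, -18070))), -1) = Pow(Add(-13982, Add(45159, 18070)), -1) = Pow(Add(-13982, 63229), -1) = Pow(49247, -1) = Rational(1, 49247)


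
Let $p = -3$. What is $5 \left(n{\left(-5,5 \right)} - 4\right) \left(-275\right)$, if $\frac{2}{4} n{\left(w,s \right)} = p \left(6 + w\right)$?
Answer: $13750$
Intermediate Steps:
$n{\left(w,s \right)} = -36 - 6 w$ ($n{\left(w,s \right)} = 2 \left(- 3 \left(6 + w\right)\right) = 2 \left(-18 - 3 w\right) = -36 - 6 w$)
$5 \left(n{\left(-5,5 \right)} - 4\right) \left(-275\right) = 5 \left(\left(-36 - -30\right) - 4\right) \left(-275\right) = 5 \left(\left(-36 + 30\right) - 4\right) \left(-275\right) = 5 \left(-6 - 4\right) \left(-275\right) = 5 \left(-10\right) \left(-275\right) = \left(-50\right) \left(-275\right) = 13750$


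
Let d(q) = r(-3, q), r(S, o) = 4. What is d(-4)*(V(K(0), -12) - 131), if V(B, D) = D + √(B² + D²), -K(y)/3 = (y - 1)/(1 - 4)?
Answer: -572 + 4*√145 ≈ -523.83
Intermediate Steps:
K(y) = -1 + y (K(y) = -3*(y - 1)/(1 - 4) = -3*(-1 + y)/(-3) = -3*(-1 + y)*(-1)/3 = -3*(⅓ - y/3) = -1 + y)
d(q) = 4
d(-4)*(V(K(0), -12) - 131) = 4*((-12 + √((-1 + 0)² + (-12)²)) - 131) = 4*((-12 + √((-1)² + 144)) - 131) = 4*((-12 + √(1 + 144)) - 131) = 4*((-12 + √145) - 131) = 4*(-143 + √145) = -572 + 4*√145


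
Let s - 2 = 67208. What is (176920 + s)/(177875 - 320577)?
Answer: -122065/71351 ≈ -1.7108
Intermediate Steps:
s = 67210 (s = 2 + 67208 = 67210)
(176920 + s)/(177875 - 320577) = (176920 + 67210)/(177875 - 320577) = 244130/(-142702) = 244130*(-1/142702) = -122065/71351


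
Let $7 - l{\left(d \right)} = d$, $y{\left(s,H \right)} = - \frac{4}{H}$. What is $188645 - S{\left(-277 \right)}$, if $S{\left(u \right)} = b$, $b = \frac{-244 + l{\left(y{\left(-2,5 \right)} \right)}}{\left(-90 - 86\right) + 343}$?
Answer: $\frac{157519756}{835} \approx 1.8865 \cdot 10^{5}$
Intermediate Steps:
$l{\left(d \right)} = 7 - d$
$b = - \frac{1181}{835}$ ($b = \frac{-244 + \left(7 - - \frac{4}{5}\right)}{\left(-90 - 86\right) + 343} = \frac{-244 + \left(7 - \left(-4\right) \frac{1}{5}\right)}{\left(-90 - 86\right) + 343} = \frac{-244 + \left(7 - - \frac{4}{5}\right)}{-176 + 343} = \frac{-244 + \left(7 + \frac{4}{5}\right)}{167} = \left(-244 + \frac{39}{5}\right) \frac{1}{167} = \left(- \frac{1181}{5}\right) \frac{1}{167} = - \frac{1181}{835} \approx -1.4144$)
$S{\left(u \right)} = - \frac{1181}{835}$
$188645 - S{\left(-277 \right)} = 188645 - - \frac{1181}{835} = 188645 + \frac{1181}{835} = \frac{157519756}{835}$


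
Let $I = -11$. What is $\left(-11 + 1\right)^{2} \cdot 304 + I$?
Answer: $30389$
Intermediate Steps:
$\left(-11 + 1\right)^{2} \cdot 304 + I = \left(-11 + 1\right)^{2} \cdot 304 - 11 = \left(-10\right)^{2} \cdot 304 - 11 = 100 \cdot 304 - 11 = 30400 - 11 = 30389$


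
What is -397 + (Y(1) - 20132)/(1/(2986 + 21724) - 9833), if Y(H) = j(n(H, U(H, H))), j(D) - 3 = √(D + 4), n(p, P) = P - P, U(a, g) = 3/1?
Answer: -31987704381/80991143 ≈ -394.95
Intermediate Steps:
U(a, g) = 3 (U(a, g) = 3*1 = 3)
n(p, P) = 0
j(D) = 3 + √(4 + D) (j(D) = 3 + √(D + 4) = 3 + √(4 + D))
Y(H) = 5 (Y(H) = 3 + √(4 + 0) = 3 + √4 = 3 + 2 = 5)
-397 + (Y(1) - 20132)/(1/(2986 + 21724) - 9833) = -397 + (5 - 20132)/(1/(2986 + 21724) - 9833) = -397 - 20127/(1/24710 - 9833) = -397 - 20127/(-242973429/24710) = -397 - 20127*(-24710/242973429) = -397 + 165779390/80991143 = -31987704381/80991143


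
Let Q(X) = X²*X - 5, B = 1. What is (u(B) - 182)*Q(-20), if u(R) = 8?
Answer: 1392870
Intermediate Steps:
Q(X) = -5 + X³ (Q(X) = X³ - 5 = -5 + X³)
(u(B) - 182)*Q(-20) = (8 - 182)*(-5 + (-20)³) = -174*(-5 - 8000) = -174*(-8005) = 1392870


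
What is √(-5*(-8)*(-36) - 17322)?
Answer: I*√18762 ≈ 136.97*I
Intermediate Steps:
√(-5*(-8)*(-36) - 17322) = √(40*(-36) - 17322) = √(-1440 - 17322) = √(-18762) = I*√18762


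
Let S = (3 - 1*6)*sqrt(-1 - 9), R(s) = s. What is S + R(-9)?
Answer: -9 - 3*I*sqrt(10) ≈ -9.0 - 9.4868*I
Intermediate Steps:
S = -3*I*sqrt(10) (S = (3 - 6)*sqrt(-10) = -3*I*sqrt(10) ≈ -9.4868*I)
S + R(-9) = -3*I*sqrt(10) - 9 = -9 - 3*I*sqrt(10)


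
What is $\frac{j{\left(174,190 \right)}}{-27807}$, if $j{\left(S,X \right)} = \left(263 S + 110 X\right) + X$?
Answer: $- \frac{22284}{9269} \approx -2.4041$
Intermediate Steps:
$j{\left(S,X \right)} = 111 X + 263 S$ ($j{\left(S,X \right)} = \left(110 X + 263 S\right) + X = 111 X + 263 S$)
$\frac{j{\left(174,190 \right)}}{-27807} = \frac{111 \cdot 190 + 263 \cdot 174}{-27807} = \left(21090 + 45762\right) \left(- \frac{1}{27807}\right) = 66852 \left(- \frac{1}{27807}\right) = - \frac{22284}{9269}$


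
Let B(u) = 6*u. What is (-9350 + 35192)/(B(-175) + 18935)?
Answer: 354/245 ≈ 1.4449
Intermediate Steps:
(-9350 + 35192)/(B(-175) + 18935) = (-9350 + 35192)/(6*(-175) + 18935) = 25842/(-1050 + 18935) = 25842/17885 = 25842*(1/17885) = 354/245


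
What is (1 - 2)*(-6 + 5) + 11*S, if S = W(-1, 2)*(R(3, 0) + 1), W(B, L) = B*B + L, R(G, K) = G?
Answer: 133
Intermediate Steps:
W(B, L) = L + B² (W(B, L) = B² + L = L + B²)
S = 12 (S = (2 + (-1)²)*(3 + 1) = (2 + 1)*4 = 3*4 = 12)
(1 - 2)*(-6 + 5) + 11*S = (1 - 2)*(-6 + 5) + 11*12 = -1*(-1) + 132 = 1 + 132 = 133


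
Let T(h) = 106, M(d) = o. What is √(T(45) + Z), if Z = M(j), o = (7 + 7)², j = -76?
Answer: √302 ≈ 17.378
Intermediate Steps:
o = 196 (o = 14² = 196)
M(d) = 196
Z = 196
√(T(45) + Z) = √(106 + 196) = √302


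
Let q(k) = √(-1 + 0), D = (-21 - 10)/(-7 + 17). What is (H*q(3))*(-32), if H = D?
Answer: 496*I/5 ≈ 99.2*I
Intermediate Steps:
D = -31/10 ≈ -3.1000
q(k) = I (q(k) = √(-1) = I)
H = -31/10 ≈ -3.1000
(H*q(3))*(-32) = -31*I/10*(-32) = 496*I/5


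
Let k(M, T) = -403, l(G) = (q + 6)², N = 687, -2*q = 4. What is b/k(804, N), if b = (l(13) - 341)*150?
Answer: 3750/31 ≈ 120.97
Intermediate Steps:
q = -2 (q = -½*4 = -2)
l(G) = 16 (l(G) = (-2 + 6)² = 4² = 16)
b = -48750 (b = (16 - 341)*150 = -325*150 = -48750)
b/k(804, N) = -48750/(-403) = -48750*(-1/403) = 3750/31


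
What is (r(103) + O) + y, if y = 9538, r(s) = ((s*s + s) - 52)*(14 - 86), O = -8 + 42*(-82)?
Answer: -761434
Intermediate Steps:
O = -3452 (O = -8 - 3444 = -3452)
r(s) = 3744 - 72*s - 72*s**2 (r(s) = ((s**2 + s) - 52)*(-72) = ((s + s**2) - 52)*(-72) = (-52 + s + s**2)*(-72) = 3744 - 72*s - 72*s**2)
(r(103) + O) + y = ((3744 - 72*103 - 72*103**2) - 3452) + 9538 = ((3744 - 7416 - 72*10609) - 3452) + 9538 = ((3744 - 7416 - 763848) - 3452) + 9538 = (-767520 - 3452) + 9538 = -770972 + 9538 = -761434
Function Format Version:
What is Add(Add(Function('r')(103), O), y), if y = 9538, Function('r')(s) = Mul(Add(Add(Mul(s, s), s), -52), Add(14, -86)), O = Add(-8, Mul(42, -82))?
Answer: -761434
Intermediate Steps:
O = -3452 (O = Add(-8, -3444) = -3452)
Function('r')(s) = Add(3744, Mul(-72, s), Mul(-72, Pow(s, 2))) (Function('r')(s) = Mul(Add(Add(Pow(s, 2), s), -52), -72) = Mul(Add(Add(s, Pow(s, 2)), -52), -72) = Mul(Add(-52, s, Pow(s, 2)), -72) = Add(3744, Mul(-72, s), Mul(-72, Pow(s, 2))))
Add(Add(Function('r')(103), O), y) = Add(Add(Add(3744, Mul(-72, 103), Mul(-72, Pow(103, 2))), -3452), 9538) = Add(Add(Add(3744, -7416, Mul(-72, 10609)), -3452), 9538) = Add(Add(Add(3744, -7416, -763848), -3452), 9538) = Add(Add(-767520, -3452), 9538) = Add(-770972, 9538) = -761434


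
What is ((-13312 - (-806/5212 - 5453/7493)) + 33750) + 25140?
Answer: 890007806321/19526758 ≈ 45579.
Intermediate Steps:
((-13312 - (-806/5212 - 5453/7493)) + 33750) + 25140 = ((-13312 - (-806*1/5212 - 5453*1/7493)) + 33750) + 25140 = ((-13312 - (-403/2606 - 5453/7493)) + 33750) + 25140 = ((-13312 - 1*(-17230197/19526758)) + 33750) + 25140 = ((-13312 + 17230197/19526758) + 33750) + 25140 = (-259922972299/19526758 + 33750) + 25140 = 399105110201/19526758 + 25140 = 890007806321/19526758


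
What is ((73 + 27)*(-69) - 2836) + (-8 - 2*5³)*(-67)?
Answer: 7550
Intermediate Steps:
((73 + 27)*(-69) - 2836) + (-8 - 2*5³)*(-67) = (100*(-69) - 2836) + (-8 - 2*125)*(-67) = (-6900 - 2836) + (-8 - 250)*(-67) = -9736 - 258*(-67) = -9736 + 17286 = 7550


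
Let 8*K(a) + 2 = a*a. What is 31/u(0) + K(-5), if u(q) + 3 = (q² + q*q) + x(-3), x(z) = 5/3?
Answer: -163/8 ≈ -20.375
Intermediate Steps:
x(z) = 5/3 (x(z) = 5*(⅓) = 5/3)
u(q) = -4/3 + 2*q² (u(q) = -3 + ((q² + q*q) + 5/3) = -3 + ((q² + q²) + 5/3) = -3 + (2*q² + 5/3) = -3 + (5/3 + 2*q²) = -4/3 + 2*q²)
K(a) = -¼ + a²/8 (K(a) = -¼ + (a*a)/8 = -¼ + a²/8)
31/u(0) + K(-5) = 31/(-4/3 + 2*0²) + (-¼ + (⅛)*(-5)²) = 31/(-4/3 + 2*0) + (-¼ + (⅛)*25) = 31/(-4/3 + 0) + (-¼ + 25/8) = 31/(-4/3) + 23/8 = 31*(-¾) + 23/8 = -93/4 + 23/8 = -163/8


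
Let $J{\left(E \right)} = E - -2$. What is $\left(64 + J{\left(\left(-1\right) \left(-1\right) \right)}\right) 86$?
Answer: $5762$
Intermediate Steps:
$J{\left(E \right)} = 2 + E$ ($J{\left(E \right)} = E + 2 = 2 + E$)
$\left(64 + J{\left(\left(-1\right) \left(-1\right) \right)}\right) 86 = \left(64 + \left(2 - -1\right)\right) 86 = \left(64 + \left(2 + 1\right)\right) 86 = \left(64 + 3\right) 86 = 67 \cdot 86 = 5762$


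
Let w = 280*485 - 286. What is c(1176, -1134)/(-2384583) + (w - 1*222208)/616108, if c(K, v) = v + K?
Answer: -34459152523/244860110494 ≈ -0.14073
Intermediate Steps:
w = 135514 (w = 135800 - 286 = 135514)
c(K, v) = K + v
c(1176, -1134)/(-2384583) + (w - 1*222208)/616108 = (1176 - 1134)/(-2384583) + (135514 - 1*222208)/616108 = 42*(-1/2384583) + (135514 - 222208)*(1/616108) = -14/794861 - 86694*1/616108 = -14/794861 - 43347/308054 = -34459152523/244860110494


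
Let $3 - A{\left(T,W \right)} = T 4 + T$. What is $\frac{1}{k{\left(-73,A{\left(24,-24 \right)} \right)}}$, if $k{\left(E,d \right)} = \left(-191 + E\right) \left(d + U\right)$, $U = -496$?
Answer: $\frac{1}{161832} \approx 6.1792 \cdot 10^{-6}$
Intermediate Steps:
$A{\left(T,W \right)} = 3 - 5 T$ ($A{\left(T,W \right)} = 3 - \left(T 4 + T\right) = 3 - \left(4 T + T\right) = 3 - 5 T$)
$k{\left(E,d \right)} = \left(-496 + d\right) \left(-191 + E\right)$ ($k{\left(E,d \right)} = \left(-191 + E\right) \left(d - 496\right) = \left(-191 + E\right) \left(-496 + d\right) = \left(-496 + d\right) \left(-191 + E\right)$)
$\frac{1}{k{\left(-73,A{\left(24,-24 \right)} \right)}} = \frac{1}{94736 - -36208 - 191 \left(3 - 120\right) - 73 \left(3 - 120\right)} = \frac{1}{94736 + 36208 - 191 \left(3 - 120\right) - 73 \left(3 - 120\right)} = \frac{1}{94736 + 36208 - -22347 - -8541} = \frac{1}{94736 + 36208 + 22347 + 8541} = \frac{1}{161832}$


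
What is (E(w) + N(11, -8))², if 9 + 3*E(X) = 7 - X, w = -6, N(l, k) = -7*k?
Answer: 29584/9 ≈ 3287.1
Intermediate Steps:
E(X) = -⅔ - X/3 (E(X) = -3 + (7 - X)/3 = -3 + (7/3 - X/3) = -⅔ - X/3)
(E(w) + N(11, -8))² = ((-⅔ - ⅓*(-6)) - 7*(-8))² = ((-⅔ + 2) + 56)² = (4/3 + 56)² = (172/3)² = 29584/9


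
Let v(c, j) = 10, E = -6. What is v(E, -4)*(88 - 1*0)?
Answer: 880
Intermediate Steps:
v(E, -4)*(88 - 1*0) = 10*(88 - 1*0) = 10*(88 + 0) = 10*88 = 880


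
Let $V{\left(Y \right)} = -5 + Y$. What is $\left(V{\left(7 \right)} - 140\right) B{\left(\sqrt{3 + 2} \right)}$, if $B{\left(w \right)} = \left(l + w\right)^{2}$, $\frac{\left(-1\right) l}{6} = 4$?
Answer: $-80178 + 6624 \sqrt{5} \approx -65366.0$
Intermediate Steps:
$l = -24$ ($l = \left(-6\right) 4 = -24$)
$B{\left(w \right)} = \left(-24 + w\right)^{2}$
$\left(V{\left(7 \right)} - 140\right) B{\left(\sqrt{3 + 2} \right)} = \left(\left(-5 + 7\right) - 140\right) \left(-24 + \sqrt{3 + 2}\right)^{2} = \left(2 - 140\right) \left(-24 + \sqrt{5}\right)^{2} = - 138 \left(-24 + \sqrt{5}\right)^{2}$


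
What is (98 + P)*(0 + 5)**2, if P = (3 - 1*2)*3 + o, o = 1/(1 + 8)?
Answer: 22750/9 ≈ 2527.8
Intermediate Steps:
o = 1/9 ≈ 0.11111
P = 28/9 (P = (3 - 1*2)*3 + 1/9 = (3 - 2)*3 + 1/9 = 1*3 + 1/9 = 3 + 1/9 = 28/9 ≈ 3.1111)
(98 + P)*(0 + 5)**2 = (98 + 28/9)*(0 + 5)**2 = (910/9)*5**2 = (910/9)*25 = 22750/9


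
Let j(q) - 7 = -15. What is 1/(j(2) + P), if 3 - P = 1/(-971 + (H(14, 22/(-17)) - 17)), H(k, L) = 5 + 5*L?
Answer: -16821/84088 ≈ -0.20004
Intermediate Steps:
j(q) = -8 (j(q) = 7 - 15 = -8)
P = 50480/16821 (P = 3 - 1/(-971 + ((5 + 5*(22/(-17))) - 17)) = 3 - 1/(-971 + ((5 + 5*(22*(-1/17))) - 17)) = 3 - 1/(-971 + ((5 + 5*(-22/17)) - 17)) = 3 - 1/(-971 + ((5 - 110/17) - 17)) = 3 - 1/(-971 + (-25/17 - 17)) = 3 - 1/(-971 - 314/17) = 3 - 1/(-16821/17) = 3 - 1*(-17/16821) = 3 + 17/16821 = 50480/16821 ≈ 3.0010)
1/(j(2) + P) = 1/(-8 + 50480/16821) = 1/(-84088/16821) = -16821/84088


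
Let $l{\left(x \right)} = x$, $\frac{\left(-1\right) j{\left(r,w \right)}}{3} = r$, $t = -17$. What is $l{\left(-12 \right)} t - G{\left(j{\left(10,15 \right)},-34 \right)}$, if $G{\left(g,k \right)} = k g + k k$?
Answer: $-1972$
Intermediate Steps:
$j{\left(r,w \right)} = - 3 r$
$G{\left(g,k \right)} = k^{2} + g k$ ($G{\left(g,k \right)} = g k + k^{2} = k^{2} + g k$)
$l{\left(-12 \right)} t - G{\left(j{\left(10,15 \right)},-34 \right)} = \left(-12\right) \left(-17\right) - - 34 \left(\left(-3\right) 10 - 34\right) = 204 - - 34 \left(-30 - 34\right) = 204 - \left(-34\right) \left(-64\right) = 204 - 2176 = -1972$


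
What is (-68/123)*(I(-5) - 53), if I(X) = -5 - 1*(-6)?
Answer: 3536/123 ≈ 28.748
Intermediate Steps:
I(X) = 1 (I(X) = -5 + 6 = 1)
(-68/123)*(I(-5) - 53) = (-68/123)*(1 - 53) = -68*1/123*(-52) = -68/123*(-52) = 3536/123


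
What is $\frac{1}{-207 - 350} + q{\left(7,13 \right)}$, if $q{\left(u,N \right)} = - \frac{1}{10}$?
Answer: $- \frac{567}{5570} \approx -0.1018$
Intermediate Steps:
$q{\left(u,N \right)} = - \frac{1}{10}$ ($q{\left(u,N \right)} = \left(-1\right) \frac{1}{10} = - \frac{1}{10}$)
$\frac{1}{-207 - 350} + q{\left(7,13 \right)} = \frac{1}{-207 - 350} - \frac{1}{10} = \frac{1}{-557} - \frac{1}{10} = - \frac{1}{557} - \frac{1}{10} = - \frac{567}{5570}$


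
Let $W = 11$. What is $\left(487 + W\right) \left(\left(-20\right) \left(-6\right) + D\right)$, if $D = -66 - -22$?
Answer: $37848$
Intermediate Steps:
$D = -44$ ($D = -66 + 22 = -44$)
$\left(487 + W\right) \left(\left(-20\right) \left(-6\right) + D\right) = \left(487 + 11\right) \left(\left(-20\right) \left(-6\right) - 44\right) = 498 \left(120 - 44\right) = 498 \cdot 76 = 37848$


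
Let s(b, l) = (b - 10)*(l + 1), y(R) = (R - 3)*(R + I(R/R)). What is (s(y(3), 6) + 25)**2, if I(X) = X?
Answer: 2025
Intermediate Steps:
y(R) = (1 + R)*(-3 + R) (y(R) = (R - 3)*(R + R/R) = (-3 + R)*(R + 1) = (-3 + R)*(1 + R) = (1 + R)*(-3 + R))
s(b, l) = (1 + l)*(-10 + b) (s(b, l) = (-10 + b)*(1 + l) = (1 + l)*(-10 + b))
(s(y(3), 6) + 25)**2 = ((-10 + (-3 + 3**2 - 2*3) - 10*6 + (-3 + 3**2 - 2*3)*6) + 25)**2 = ((-10 + (-3 + 9 - 6) - 60 + (-3 + 9 - 6)*6) + 25)**2 = ((-10 + 0 - 60 + 0*6) + 25)**2 = ((-10 + 0 - 60 + 0) + 25)**2 = (-70 + 25)**2 = (-45)**2 = 2025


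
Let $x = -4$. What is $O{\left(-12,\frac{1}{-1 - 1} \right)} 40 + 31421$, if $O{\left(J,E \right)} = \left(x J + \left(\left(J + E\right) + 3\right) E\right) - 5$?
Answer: $33331$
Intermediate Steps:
$O{\left(J,E \right)} = -5 - 4 J + E \left(3 + E + J\right)$ ($O{\left(J,E \right)} = \left(- 4 J + \left(\left(J + E\right) + 3\right) E\right) - 5 = \left(- 4 J + \left(\left(E + J\right) + 3\right) E\right) - 5 = \left(- 4 J + \left(3 + E + J\right) E\right) - 5 = \left(- 4 J + E \left(3 + E + J\right)\right) - 5 = -5 - 4 J + E \left(3 + E + J\right)$)
$O{\left(-12,\frac{1}{-1 - 1} \right)} 40 + 31421 = \left(-5 + \left(\frac{1}{-1 - 1}\right)^{2} - -48 + \frac{3}{-1 - 1} + \frac{1}{-1 - 1} \left(-12\right)\right) 40 + 31421 = \left(-5 + \left(\frac{1}{-2}\right)^{2} + 48 + \frac{3}{-2} + \frac{1}{-2} \left(-12\right)\right) 40 + 31421 = \left(-5 + \left(- \frac{1}{2}\right)^{2} + 48 + 3 \left(- \frac{1}{2}\right) - -6\right) 40 + 31421 = \left(-5 + \frac{1}{4} + 48 - \frac{3}{2} + 6\right) 40 + 31421 = \frac{191}{4} \cdot 40 + 31421 = 1910 + 31421 = 33331$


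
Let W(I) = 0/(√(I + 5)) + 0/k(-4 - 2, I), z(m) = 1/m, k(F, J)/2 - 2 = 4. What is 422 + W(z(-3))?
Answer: 422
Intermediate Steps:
k(F, J) = 12 (k(F, J) = 4 + 2*4 = 4 + 8 = 12)
W(I) = 0 (W(I) = 0/(√(I + 5)) + 0/12 = 0/(√(5 + I)) + 0*(1/12) = 0/√(5 + I) + 0 = 0 + 0 = 0)
422 + W(z(-3)) = 422 + 0 = 422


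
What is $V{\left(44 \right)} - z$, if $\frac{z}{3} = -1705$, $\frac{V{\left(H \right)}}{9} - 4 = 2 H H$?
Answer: $39999$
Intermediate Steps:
$V{\left(H \right)} = 36 + 18 H^{2}$ ($V{\left(H \right)} = 36 + 9 \cdot 2 H H = 36 + 9 \cdot 2 H^{2} = 36 + 18 H^{2}$)
$z = -5115$ ($z = 3 \left(-1705\right) = -5115$)
$V{\left(44 \right)} - z = \left(36 + 18 \cdot 44^{2}\right) - -5115 = \left(36 + 18 \cdot 1936\right) + 5115 = \left(36 + 34848\right) + 5115 = 34884 + 5115 = 39999$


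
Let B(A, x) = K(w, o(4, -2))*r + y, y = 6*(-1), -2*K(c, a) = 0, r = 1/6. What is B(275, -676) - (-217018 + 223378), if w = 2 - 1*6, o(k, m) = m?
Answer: -6366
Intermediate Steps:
r = 1/6 ≈ 0.16667
w = -4 (w = 2 - 6 = -4)
K(c, a) = 0 (K(c, a) = -1/2*0 = 0)
y = -6
B(A, x) = -6 (B(A, x) = 0*(1/6) - 6 = 0 - 6 = -6)
B(275, -676) - (-217018 + 223378) = -6 - (-217018 + 223378) = -6 - 1*6360 = -6 - 6360 = -6366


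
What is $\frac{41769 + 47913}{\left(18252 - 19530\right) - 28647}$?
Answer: $- \frac{29894}{9975} \approx -2.9969$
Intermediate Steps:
$\frac{41769 + 47913}{\left(18252 - 19530\right) - 28647} = \frac{89682}{-1278 - 28647} = \frac{89682}{-29925} = 89682 \left(- \frac{1}{29925}\right) = - \frac{29894}{9975}$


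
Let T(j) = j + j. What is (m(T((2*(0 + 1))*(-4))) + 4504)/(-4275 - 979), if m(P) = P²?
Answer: -2380/2627 ≈ -0.90598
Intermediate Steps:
T(j) = 2*j
(m(T((2*(0 + 1))*(-4))) + 4504)/(-4275 - 979) = ((2*((2*(0 + 1))*(-4)))² + 4504)/(-4275 - 979) = ((2*((2*1)*(-4)))² + 4504)/(-5254) = ((2*(2*(-4)))² + 4504)*(-1/5254) = ((2*(-8))² + 4504)*(-1/5254) = ((-16)² + 4504)*(-1/5254) = (256 + 4504)*(-1/5254) = 4760*(-1/5254) = -2380/2627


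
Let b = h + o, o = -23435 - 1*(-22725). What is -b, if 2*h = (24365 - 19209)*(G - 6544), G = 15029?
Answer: -21873620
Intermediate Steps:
o = -710 (o = -23435 + 22725 = -710)
h = 21874330 (h = ((24365 - 19209)*(15029 - 6544))/2 = (5156*8485)/2 = (½)*43748660 = 21874330)
b = 21873620 (b = 21874330 - 710 = 21873620)
-b = -1*21873620 = -21873620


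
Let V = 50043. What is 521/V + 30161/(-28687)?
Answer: -1494400996/1435583541 ≈ -1.0410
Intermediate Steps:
521/V + 30161/(-28687) = 521/50043 + 30161/(-28687) = 521*(1/50043) + 30161*(-1/28687) = 521/50043 - 30161/28687 = -1494400996/1435583541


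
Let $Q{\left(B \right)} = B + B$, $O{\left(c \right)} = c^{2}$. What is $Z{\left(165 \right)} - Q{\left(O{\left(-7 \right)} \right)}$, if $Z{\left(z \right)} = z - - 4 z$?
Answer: $727$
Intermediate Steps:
$Z{\left(z \right)} = 5 z$ ($Z{\left(z \right)} = z + 4 z = 5 z$)
$Q{\left(B \right)} = 2 B$
$Z{\left(165 \right)} - Q{\left(O{\left(-7 \right)} \right)} = 5 \cdot 165 - 2 \left(-7\right)^{2} = 825 - 2 \cdot 49 = 825 - 98 = 727$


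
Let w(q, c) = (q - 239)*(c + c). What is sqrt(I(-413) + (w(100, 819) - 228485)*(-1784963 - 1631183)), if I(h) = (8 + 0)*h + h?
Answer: sqrt(1558333068665) ≈ 1.2483e+6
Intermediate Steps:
w(q, c) = 2*c*(-239 + q) (w(q, c) = (-239 + q)*(2*c) = 2*c*(-239 + q))
I(h) = 9*h (I(h) = 8*h + h = 9*h)
sqrt(I(-413) + (w(100, 819) - 228485)*(-1784963 - 1631183)) = sqrt(9*(-413) + (2*819*(-239 + 100) - 228485)*(-1784963 - 1631183)) = sqrt(-3717 + (2*819*(-139) - 228485)*(-3416146)) = sqrt(-3717 + (-227682 - 228485)*(-3416146)) = sqrt(-3717 - 456167*(-3416146)) = sqrt(-3717 + 1558333072382) = sqrt(1558333068665)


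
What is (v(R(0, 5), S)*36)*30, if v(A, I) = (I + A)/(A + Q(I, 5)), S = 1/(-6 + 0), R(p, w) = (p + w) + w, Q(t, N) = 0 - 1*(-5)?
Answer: 708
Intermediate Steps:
Q(t, N) = 5 (Q(t, N) = 0 + 5 = 5)
R(p, w) = p + 2*w
S = -1/6 (S = 1/(-6) = -1/6 ≈ -0.16667)
v(A, I) = (A + I)/(5 + A) (v(A, I) = (I + A)/(A + 5) = (A + I)/(5 + A))
(v(R(0, 5), S)*36)*30 = ((((0 + 2*5) - 1/6)/(5 + (0 + 2*5)))*36)*30 = ((((0 + 10) - 1/6)/(5 + (0 + 10)))*36)*30 = (((10 - 1/6)/(5 + 10))*36)*30 = (((59/6)/15)*36)*30 = (((1/15)*(59/6))*36)*30 = ((59/90)*36)*30 = (118/5)*30 = 708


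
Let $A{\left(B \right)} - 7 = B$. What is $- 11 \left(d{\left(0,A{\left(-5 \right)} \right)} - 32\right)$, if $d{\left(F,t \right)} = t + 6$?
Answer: $264$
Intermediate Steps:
$A{\left(B \right)} = 7 + B$
$d{\left(F,t \right)} = 6 + t$
$- 11 \left(d{\left(0,A{\left(-5 \right)} \right)} - 32\right) = - 11 \left(\left(6 + \left(7 - 5\right)\right) - 32\right) = - 11 \left(\left(6 + 2\right) - 32\right) = - 11 \left(8 - 32\right) = \left(-11\right) \left(-24\right) = 264$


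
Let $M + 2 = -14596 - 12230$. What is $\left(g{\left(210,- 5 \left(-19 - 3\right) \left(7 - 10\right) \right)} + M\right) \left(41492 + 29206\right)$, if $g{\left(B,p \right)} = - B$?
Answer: $-1911532524$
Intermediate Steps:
$M = -26828$ ($M = -2 - 26826 = -26828$)
$\left(g{\left(210,- 5 \left(-19 - 3\right) \left(7 - 10\right) \right)} + M\right) \left(41492 + 29206\right) = \left(\left(-1\right) 210 - 26828\right) \left(41492 + 29206\right) = \left(-210 - 26828\right) 70698 = \left(-27038\right) 70698 = -1911532524$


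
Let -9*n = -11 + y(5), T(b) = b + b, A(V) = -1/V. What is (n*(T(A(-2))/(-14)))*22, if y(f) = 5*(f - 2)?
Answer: 44/63 ≈ 0.69841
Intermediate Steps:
y(f) = -10 + 5*f (y(f) = 5*(-2 + f) = -10 + 5*f)
T(b) = 2*b
n = -4/9 (n = -(-11 + (-10 + 5*5))/9 = -(-11 + (-10 + 25))/9 = -(-11 + 15)/9 = -1/9*4 = -4/9 ≈ -0.44444)
(n*(T(A(-2))/(-14)))*22 = -4*2*(-1/(-2))/(9*(-14))*22 = -4*2*(-1*(-1/2))*(-1)/(9*14)*22 = -4*2*(1/2)*(-1)/(9*14)*22 = -4*(-1)/(9*14)*22 = -4/9*(-1/14)*22 = (2/63)*22 = 44/63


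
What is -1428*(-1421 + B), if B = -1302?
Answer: 3888444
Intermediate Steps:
-1428*(-1421 + B) = -1428*(-1421 - 1302) = -1428*(-2723) = 3888444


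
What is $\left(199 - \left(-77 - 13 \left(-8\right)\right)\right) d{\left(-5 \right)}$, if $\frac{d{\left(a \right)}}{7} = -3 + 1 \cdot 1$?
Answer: $-2408$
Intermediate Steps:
$d{\left(a \right)} = -14$ ($d{\left(a \right)} = 7 \left(-3 + 1 \cdot 1\right) = 7 \left(-3 + 1\right) = 7 \left(-2\right) = -14$)
$\left(199 - \left(-77 - 13 \left(-8\right)\right)\right) d{\left(-5 \right)} = \left(199 - \left(-77 - 13 \left(-8\right)\right)\right) \left(-14\right) = \left(199 - \left(-77 - -104\right)\right) \left(-14\right) = \left(199 - \left(-77 + 104\right)\right) \left(-14\right) = \left(199 - 27\right) \left(-14\right) = 172 \left(-14\right) = -2408$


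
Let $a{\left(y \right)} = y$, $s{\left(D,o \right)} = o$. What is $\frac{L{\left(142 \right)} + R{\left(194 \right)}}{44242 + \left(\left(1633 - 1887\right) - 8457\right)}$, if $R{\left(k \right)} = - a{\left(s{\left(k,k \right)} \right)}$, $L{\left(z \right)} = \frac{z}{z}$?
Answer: $- \frac{193}{35531} \approx -0.0054319$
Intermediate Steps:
$L{\left(z \right)} = 1$
$R{\left(k \right)} = - k$
$\frac{L{\left(142 \right)} + R{\left(194 \right)}}{44242 + \left(\left(1633 - 1887\right) - 8457\right)} = \frac{1 - 194}{44242 + \left(\left(1633 - 1887\right) - 8457\right)} = \frac{1 - 194}{44242 - 8711} = - \frac{193}{44242 - 8711} = - \frac{193}{35531}$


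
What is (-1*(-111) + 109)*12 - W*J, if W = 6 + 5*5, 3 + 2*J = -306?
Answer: 14859/2 ≈ 7429.5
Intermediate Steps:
J = -309/2 (J = -3/2 + (½)*(-306) = -3/2 - 153 = -309/2 ≈ -154.50)
W = 31 (W = 6 + 25 = 31)
(-1*(-111) + 109)*12 - W*J = (-1*(-111) + 109)*12 - 31*(-309)/2 = (111 + 109)*12 - 1*(-9579/2) = 220*12 + 9579/2 = 2640 + 9579/2 = 14859/2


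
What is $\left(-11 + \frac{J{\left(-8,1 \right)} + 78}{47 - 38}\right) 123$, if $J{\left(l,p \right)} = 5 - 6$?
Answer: $- \frac{902}{3} \approx -300.67$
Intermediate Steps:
$J{\left(l,p \right)} = -1$ ($J{\left(l,p \right)} = 5 - 6 = -1$)
$\left(-11 + \frac{J{\left(-8,1 \right)} + 78}{47 - 38}\right) 123 = \left(-11 + \frac{-1 + 78}{47 - 38}\right) 123 = \left(-11 + \frac{77}{9}\right) 123 = \left(- \frac{22}{9}\right) 123 = - \frac{902}{3}$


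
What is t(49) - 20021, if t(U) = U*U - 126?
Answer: -17746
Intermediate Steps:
t(U) = -126 + U² (t(U) = U² - 126 = -126 + U²)
t(49) - 20021 = (-126 + 49²) - 20021 = (-126 + 2401) - 20021 = 2275 - 20021 = -17746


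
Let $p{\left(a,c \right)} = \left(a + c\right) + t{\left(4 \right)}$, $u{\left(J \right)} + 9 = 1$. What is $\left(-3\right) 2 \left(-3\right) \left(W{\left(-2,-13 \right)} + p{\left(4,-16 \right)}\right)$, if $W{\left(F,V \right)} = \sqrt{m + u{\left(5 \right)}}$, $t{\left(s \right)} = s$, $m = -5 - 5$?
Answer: $-144 + 54 i \sqrt{2} \approx -144.0 + 76.368 i$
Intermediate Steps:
$u{\left(J \right)} = -8$ ($u{\left(J \right)} = -9 + 1 = -8$)
$m = -10$
$W{\left(F,V \right)} = 3 i \sqrt{2}$ ($W{\left(F,V \right)} = \sqrt{-10 - 8} = \sqrt{-18} = 3 i \sqrt{2}$)
$p{\left(a,c \right)} = 4 + a + c$ ($p{\left(a,c \right)} = \left(a + c\right) + 4 = 4 + a + c$)
$\left(-3\right) 2 \left(-3\right) \left(W{\left(-2,-13 \right)} + p{\left(4,-16 \right)}\right) = \left(-3\right) 2 \left(-3\right) \left(3 i \sqrt{2} + \left(4 + 4 - 16\right)\right) = \left(-6\right) \left(-3\right) \left(3 i \sqrt{2} - 8\right) = 18 \left(-8 + 3 i \sqrt{2}\right) = -144 + 54 i \sqrt{2}$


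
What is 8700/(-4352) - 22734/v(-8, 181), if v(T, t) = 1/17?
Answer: -420490239/1088 ≈ -3.8648e+5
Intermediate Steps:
v(T, t) = 1/17
8700/(-4352) - 22734/v(-8, 181) = 8700/(-4352) - 22734/1/17 = 8700*(-1/4352) - 22734*17 = -2175/1088 - 386478 = -420490239/1088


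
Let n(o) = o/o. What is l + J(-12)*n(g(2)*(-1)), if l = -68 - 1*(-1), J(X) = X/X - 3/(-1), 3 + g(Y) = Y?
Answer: -63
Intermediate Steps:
g(Y) = -3 + Y
n(o) = 1
J(X) = 4 (J(X) = 1 - 3*(-1) = 1 + 3 = 4)
l = -67 (l = -68 + 1 = -67)
l + J(-12)*n(g(2)*(-1)) = -67 + 4*1 = -67 + 4 = -63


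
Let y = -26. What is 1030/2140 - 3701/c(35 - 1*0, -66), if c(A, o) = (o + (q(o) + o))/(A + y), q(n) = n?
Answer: 198570/1177 ≈ 168.71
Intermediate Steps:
c(A, o) = 3*o/(-26 + A) (c(A, o) = (o + (o + o))/(A - 26) = (o + 2*o)/(-26 + A) = (3*o)/(-26 + A) = 3*o/(-26 + A))
1030/2140 - 3701/c(35 - 1*0, -66) = 1030/2140 - 3701/(3*(-66)/(-26 + (35 - 1*0))) = 1030*(1/2140) - 3701/(3*(-66)/(-26 + (35 + 0))) = 103/214 - 3701/(3*(-66)/(-26 + 35)) = 103/214 - 3701/(3*(-66)/9) = 103/214 - 3701/(3*(-66)*(1/9)) = 103/214 - 3701/(-22) = 103/214 - 3701*(-1/22) = 103/214 + 3701/22 = 198570/1177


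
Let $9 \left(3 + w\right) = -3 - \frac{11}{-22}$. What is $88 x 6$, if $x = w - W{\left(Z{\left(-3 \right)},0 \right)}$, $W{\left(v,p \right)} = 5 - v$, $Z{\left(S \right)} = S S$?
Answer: $\frac{1144}{3} \approx 381.33$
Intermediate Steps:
$Z{\left(S \right)} = S^{2}$
$w = - \frac{59}{18}$ ($w = -3 + \frac{-3 - \frac{11}{-22}}{9} = -3 + \frac{-3 - - \frac{1}{2}}{9} = -3 + \frac{-3 + \frac{1}{2}}{9} = -3 + \frac{1}{9} \left(- \frac{5}{2}\right) = -3 - \frac{5}{18} = - \frac{59}{18} \approx -3.2778$)
$x = \frac{13}{18}$ ($x = - \frac{59}{18} - \left(5 - \left(-3\right)^{2}\right) = - \frac{59}{18} - \left(5 - 9\right) = - \frac{59}{18} - -4 = - \frac{59}{18} + 4 = \frac{13}{18} \approx 0.72222$)
$88 x 6 = 88 \cdot \frac{13}{18} \cdot 6 = \frac{572}{9} \cdot 6 = \frac{1144}{3}$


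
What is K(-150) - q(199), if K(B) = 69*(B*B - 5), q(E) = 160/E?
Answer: 308878685/199 ≈ 1.5522e+6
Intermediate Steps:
K(B) = -345 + 69*B² (K(B) = 69*(B² - 5) = 69*(-5 + B²) = -345 + 69*B²)
K(-150) - q(199) = (-345 + 69*(-150)²) - 160/199 = (-345 + 69*22500) - 160/199 = (-345 + 1552500) - 1*160/199 = 1552155 - 160/199 = 308878685/199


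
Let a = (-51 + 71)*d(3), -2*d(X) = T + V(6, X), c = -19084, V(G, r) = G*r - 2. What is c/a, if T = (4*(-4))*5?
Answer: -4771/160 ≈ -29.819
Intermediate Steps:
V(G, r) = -2 + G*r
T = -80 (T = -16*5 = -80)
d(X) = 41 - 3*X (d(X) = -(-80 + (-2 + 6*X))/2 = -(-82 + 6*X)/2 = 41 - 3*X)
a = 640 (a = (-51 + 71)*(41 - 3*3) = 20*(41 - 9) = 20*32 = 640)
c/a = -19084/640 = -19084*1/640 = -4771/160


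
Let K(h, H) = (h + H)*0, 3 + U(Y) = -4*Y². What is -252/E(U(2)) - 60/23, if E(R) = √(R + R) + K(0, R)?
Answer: -60/23 + 126*I*√38/19 ≈ -2.6087 + 40.88*I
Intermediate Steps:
U(Y) = -3 - 4*Y²
K(h, H) = 0 (K(h, H) = (H + h)*0 = 0)
E(R) = √2*√R (E(R) = √(R + R) + 0 = √(2*R) + 0 = √2*√R + 0 = √2*√R)
-252/E(U(2)) - 60/23 = -252*√2/(2*√(-3 - 4*2²)) - 60/23 = -252*√2/(2*√(-3 - 4*4)) - 60*1/23 = -252*√2/(2*√(-3 - 16)) - 60/23 = -252*(-I*√38/38) - 60/23 = -(-126)*I*√38/19 - 60/23 = 126*I*√38/19 - 60/23 = -60/23 + 126*I*√38/19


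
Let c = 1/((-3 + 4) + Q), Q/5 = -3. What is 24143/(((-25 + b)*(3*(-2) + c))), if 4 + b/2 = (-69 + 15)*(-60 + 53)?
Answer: -338002/61455 ≈ -5.5000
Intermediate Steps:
Q = -15 (Q = 5*(-3) = -15)
c = -1/14 (c = 1/((-3 + 4) - 15) = 1/(1 - 15) = 1/(-14) = -1/14 ≈ -0.071429)
b = 748 (b = -8 + 2*((-69 + 15)*(-60 + 53)) = -8 + 2*(-54*(-7)) = -8 + 2*378 = -8 + 756 = 748)
24143/(((-25 + b)*(3*(-2) + c))) = 24143/(((-25 + 748)*(3*(-2) - 1/14))) = 24143/((723*(-6 - 1/14))) = 24143/((723*(-85/14))) = 24143/(-61455/14) = 24143*(-14/61455) = -338002/61455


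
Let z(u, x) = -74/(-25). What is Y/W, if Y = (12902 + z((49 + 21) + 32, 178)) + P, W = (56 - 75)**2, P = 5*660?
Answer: 405124/9025 ≈ 44.889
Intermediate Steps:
z(u, x) = 74/25 (z(u, x) = -74*(-1/25) = 74/25)
P = 3300
W = 361 (W = (-19)**2 = 361)
Y = 405124/25 (Y = (12902 + 74/25) + 3300 = 322624/25 + 3300 = 405124/25 ≈ 16205.)
Y/W = (405124/25)/361 = (405124/25)*(1/361) = 405124/9025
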